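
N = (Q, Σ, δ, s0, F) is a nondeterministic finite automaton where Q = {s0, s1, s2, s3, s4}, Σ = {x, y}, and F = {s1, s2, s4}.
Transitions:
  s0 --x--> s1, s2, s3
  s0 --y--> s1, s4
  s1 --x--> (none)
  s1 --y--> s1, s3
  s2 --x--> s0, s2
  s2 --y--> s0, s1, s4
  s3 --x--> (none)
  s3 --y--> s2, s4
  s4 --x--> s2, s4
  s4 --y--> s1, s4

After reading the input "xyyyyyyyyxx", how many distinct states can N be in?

5

Start: {s0}
read x: {s1, s2, s3}
read y: {s0, s1, s2, s3, s4}
read y: {s0, s1, s2, s3, s4}
read y: {s0, s1, s2, s3, s4}
read y: {s0, s1, s2, s3, s4}
read y: {s0, s1, s2, s3, s4}
read y: {s0, s1, s2, s3, s4}
read y: {s0, s1, s2, s3, s4}
read y: {s0, s1, s2, s3, s4}
read x: {s0, s1, s2, s3, s4}
read x: {s0, s1, s2, s3, s4}
Final reachable set {s0, s1, s2, s3, s4} has 5 states.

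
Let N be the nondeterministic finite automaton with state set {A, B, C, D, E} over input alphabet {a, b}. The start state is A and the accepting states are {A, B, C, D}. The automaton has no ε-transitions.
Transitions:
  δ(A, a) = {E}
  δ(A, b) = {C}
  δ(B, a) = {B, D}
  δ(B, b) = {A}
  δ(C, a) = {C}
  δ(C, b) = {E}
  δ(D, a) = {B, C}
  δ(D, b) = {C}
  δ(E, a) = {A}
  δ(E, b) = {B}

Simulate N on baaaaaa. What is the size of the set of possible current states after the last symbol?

Start: {A}
read b: {C}
read a: {C}
read a: {C}
read a: {C}
read a: {C}
read a: {C}
read a: {C}
Final reachable set {C} has 1 state.

1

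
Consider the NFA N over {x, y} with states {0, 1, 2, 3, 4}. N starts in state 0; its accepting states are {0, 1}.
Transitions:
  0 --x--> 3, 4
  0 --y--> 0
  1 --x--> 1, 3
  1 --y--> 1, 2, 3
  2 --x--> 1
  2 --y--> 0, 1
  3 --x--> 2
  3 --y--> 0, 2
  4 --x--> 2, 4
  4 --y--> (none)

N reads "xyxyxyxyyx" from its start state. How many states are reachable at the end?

4

Start: {0}
read x: {3, 4}
read y: {0, 2}
read x: {1, 3, 4}
read y: {0, 1, 2, 3}
read x: {1, 2, 3, 4}
read y: {0, 1, 2, 3}
read x: {1, 2, 3, 4}
read y: {0, 1, 2, 3}
read y: {0, 1, 2, 3}
read x: {1, 2, 3, 4}
Final reachable set {1, 2, 3, 4} has 4 states.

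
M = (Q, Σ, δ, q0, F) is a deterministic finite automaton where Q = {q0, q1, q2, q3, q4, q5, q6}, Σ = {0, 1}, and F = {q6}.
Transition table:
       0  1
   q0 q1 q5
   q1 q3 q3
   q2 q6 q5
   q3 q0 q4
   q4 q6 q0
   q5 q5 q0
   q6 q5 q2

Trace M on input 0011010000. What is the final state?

q0

q0 --0--> q1
q1 --0--> q3
q3 --1--> q4
q4 --1--> q0
q0 --0--> q1
q1 --1--> q3
q3 --0--> q0
q0 --0--> q1
q1 --0--> q3
q3 --0--> q0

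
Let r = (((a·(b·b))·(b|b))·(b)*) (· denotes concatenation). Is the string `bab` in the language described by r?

no

No split of bab into u·v has ((a·(b·b))·(b|b)) matching u and (b)* matching v.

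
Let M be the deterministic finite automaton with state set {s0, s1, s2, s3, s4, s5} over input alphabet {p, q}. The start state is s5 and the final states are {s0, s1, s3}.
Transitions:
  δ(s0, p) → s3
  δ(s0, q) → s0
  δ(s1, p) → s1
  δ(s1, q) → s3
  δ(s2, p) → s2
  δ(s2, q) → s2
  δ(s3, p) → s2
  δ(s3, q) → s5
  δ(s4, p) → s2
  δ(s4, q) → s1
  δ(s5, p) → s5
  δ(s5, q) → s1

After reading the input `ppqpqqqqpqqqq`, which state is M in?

s2

s5 --p--> s5
s5 --p--> s5
s5 --q--> s1
s1 --p--> s1
s1 --q--> s3
s3 --q--> s5
s5 --q--> s1
s1 --q--> s3
s3 --p--> s2
s2 --q--> s2
s2 --q--> s2
s2 --q--> s2
s2 --q--> s2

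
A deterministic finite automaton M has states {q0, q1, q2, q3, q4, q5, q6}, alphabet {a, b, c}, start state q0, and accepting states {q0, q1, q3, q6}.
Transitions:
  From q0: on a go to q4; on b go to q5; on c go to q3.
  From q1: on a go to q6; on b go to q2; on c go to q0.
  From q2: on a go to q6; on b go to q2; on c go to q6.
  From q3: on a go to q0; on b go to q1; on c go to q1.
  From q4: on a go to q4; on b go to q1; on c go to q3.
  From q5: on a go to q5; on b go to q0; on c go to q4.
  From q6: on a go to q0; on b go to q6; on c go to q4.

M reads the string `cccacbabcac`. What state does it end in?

q3

q0 --c--> q3
q3 --c--> q1
q1 --c--> q0
q0 --a--> q4
q4 --c--> q3
q3 --b--> q1
q1 --a--> q6
q6 --b--> q6
q6 --c--> q4
q4 --a--> q4
q4 --c--> q3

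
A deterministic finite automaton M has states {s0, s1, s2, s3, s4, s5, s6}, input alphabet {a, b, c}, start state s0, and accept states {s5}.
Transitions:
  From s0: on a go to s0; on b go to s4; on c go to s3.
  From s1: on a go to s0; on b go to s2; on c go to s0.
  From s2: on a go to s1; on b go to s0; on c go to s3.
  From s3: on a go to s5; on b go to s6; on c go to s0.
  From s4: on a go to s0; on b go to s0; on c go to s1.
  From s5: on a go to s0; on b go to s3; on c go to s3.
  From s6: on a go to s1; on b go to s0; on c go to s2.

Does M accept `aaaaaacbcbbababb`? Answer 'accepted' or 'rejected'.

rejected

s0 --a--> s0
s0 --a--> s0
s0 --a--> s0
s0 --a--> s0
s0 --a--> s0
s0 --a--> s0
s0 --c--> s3
s3 --b--> s6
s6 --c--> s2
s2 --b--> s0
s0 --b--> s4
s4 --a--> s0
s0 --b--> s4
s4 --a--> s0
s0 --b--> s4
s4 --b--> s0
End in state s0, which is not an accepting state.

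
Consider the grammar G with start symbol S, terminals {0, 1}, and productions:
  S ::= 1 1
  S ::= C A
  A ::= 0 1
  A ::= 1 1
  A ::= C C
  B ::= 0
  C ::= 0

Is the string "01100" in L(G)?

no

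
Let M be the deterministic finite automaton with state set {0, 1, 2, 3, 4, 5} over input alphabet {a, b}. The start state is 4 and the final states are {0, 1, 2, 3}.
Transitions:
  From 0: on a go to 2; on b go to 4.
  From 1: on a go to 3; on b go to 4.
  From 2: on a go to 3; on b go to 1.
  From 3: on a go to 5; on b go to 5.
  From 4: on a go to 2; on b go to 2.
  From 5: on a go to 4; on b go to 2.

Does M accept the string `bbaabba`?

accepted

4 --b--> 2
2 --b--> 1
1 --a--> 3
3 --a--> 5
5 --b--> 2
2 --b--> 1
1 --a--> 3
End in state 3, which is an accepting state.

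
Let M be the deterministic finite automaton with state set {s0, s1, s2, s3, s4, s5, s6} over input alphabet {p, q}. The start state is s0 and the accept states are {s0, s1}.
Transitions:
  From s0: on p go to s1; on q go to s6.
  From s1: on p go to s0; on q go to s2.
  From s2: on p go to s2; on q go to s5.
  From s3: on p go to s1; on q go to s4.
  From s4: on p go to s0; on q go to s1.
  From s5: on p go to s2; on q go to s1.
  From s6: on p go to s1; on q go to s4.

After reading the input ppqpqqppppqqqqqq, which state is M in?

s0 --p--> s1
s1 --p--> s0
s0 --q--> s6
s6 --p--> s1
s1 --q--> s2
s2 --q--> s5
s5 --p--> s2
s2 --p--> s2
s2 --p--> s2
s2 --p--> s2
s2 --q--> s5
s5 --q--> s1
s1 --q--> s2
s2 --q--> s5
s5 --q--> s1
s1 --q--> s2

s2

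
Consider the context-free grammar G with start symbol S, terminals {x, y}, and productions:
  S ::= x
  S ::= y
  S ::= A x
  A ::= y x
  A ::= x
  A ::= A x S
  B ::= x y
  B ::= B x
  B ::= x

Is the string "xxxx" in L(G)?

S ⇒ Ax ⇒ AxSx ⇒ xxSx ⇒ xxxx

yes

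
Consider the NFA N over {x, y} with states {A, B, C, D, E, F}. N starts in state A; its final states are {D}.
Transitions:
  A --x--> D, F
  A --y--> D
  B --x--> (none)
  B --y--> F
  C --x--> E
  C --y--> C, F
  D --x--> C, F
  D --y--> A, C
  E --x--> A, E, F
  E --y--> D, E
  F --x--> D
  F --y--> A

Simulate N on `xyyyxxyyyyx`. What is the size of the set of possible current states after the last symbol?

Start: {A}
read x: {D, F}
read y: {A, C}
read y: {C, D, F}
read y: {A, C, F}
read x: {D, E, F}
read x: {A, C, D, E, F}
read y: {A, C, D, E, F}
read y: {A, C, D, E, F}
read y: {A, C, D, E, F}
read y: {A, C, D, E, F}
read x: {A, C, D, E, F}
Final reachable set {A, C, D, E, F} has 5 states.

5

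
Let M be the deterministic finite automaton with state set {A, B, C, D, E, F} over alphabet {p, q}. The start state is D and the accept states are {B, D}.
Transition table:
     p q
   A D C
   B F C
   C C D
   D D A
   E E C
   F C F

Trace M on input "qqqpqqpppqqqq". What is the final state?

D

D --q--> A
A --q--> C
C --q--> D
D --p--> D
D --q--> A
A --q--> C
C --p--> C
C --p--> C
C --p--> C
C --q--> D
D --q--> A
A --q--> C
C --q--> D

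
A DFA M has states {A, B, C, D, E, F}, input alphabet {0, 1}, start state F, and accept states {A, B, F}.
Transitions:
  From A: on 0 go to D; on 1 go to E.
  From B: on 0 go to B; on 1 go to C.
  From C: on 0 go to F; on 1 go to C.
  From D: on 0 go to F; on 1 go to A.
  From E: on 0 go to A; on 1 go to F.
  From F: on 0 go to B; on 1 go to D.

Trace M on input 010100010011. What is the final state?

C

F --0--> B
B --1--> C
C --0--> F
F --1--> D
D --0--> F
F --0--> B
B --0--> B
B --1--> C
C --0--> F
F --0--> B
B --1--> C
C --1--> C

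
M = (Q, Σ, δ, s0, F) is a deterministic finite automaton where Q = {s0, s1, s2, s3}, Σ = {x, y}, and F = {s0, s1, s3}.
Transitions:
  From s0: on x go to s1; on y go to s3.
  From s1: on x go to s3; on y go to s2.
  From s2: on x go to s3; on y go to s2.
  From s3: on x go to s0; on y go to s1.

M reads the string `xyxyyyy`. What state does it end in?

s2

s0 --x--> s1
s1 --y--> s2
s2 --x--> s3
s3 --y--> s1
s1 --y--> s2
s2 --y--> s2
s2 --y--> s2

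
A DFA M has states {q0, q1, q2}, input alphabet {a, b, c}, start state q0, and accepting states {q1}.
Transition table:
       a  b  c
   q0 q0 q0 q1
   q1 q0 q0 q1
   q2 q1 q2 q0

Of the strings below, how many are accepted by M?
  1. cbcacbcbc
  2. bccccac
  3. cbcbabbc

3

cbcacbcbc: accepted
bccccac: accepted
cbcbabbc: accepted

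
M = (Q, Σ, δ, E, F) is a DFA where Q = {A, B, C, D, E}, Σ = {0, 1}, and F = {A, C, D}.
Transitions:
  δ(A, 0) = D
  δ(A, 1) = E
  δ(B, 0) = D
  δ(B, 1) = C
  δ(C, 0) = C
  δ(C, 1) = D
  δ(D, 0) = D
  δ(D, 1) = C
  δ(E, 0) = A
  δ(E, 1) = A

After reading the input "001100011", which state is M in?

E --0--> A
A --0--> D
D --1--> C
C --1--> D
D --0--> D
D --0--> D
D --0--> D
D --1--> C
C --1--> D

D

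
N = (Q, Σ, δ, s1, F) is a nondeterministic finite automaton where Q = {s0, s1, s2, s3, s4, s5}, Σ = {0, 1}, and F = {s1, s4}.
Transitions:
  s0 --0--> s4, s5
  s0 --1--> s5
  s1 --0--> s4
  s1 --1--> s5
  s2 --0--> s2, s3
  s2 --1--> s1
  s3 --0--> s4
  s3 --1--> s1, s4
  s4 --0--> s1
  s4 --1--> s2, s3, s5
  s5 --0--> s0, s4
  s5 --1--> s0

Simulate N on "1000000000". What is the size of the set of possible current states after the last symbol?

3

Start: {s1}
read 1: {s5}
read 0: {s0, s4}
read 0: {s1, s4, s5}
read 0: {s0, s1, s4}
read 0: {s1, s4, s5}
read 0: {s0, s1, s4}
read 0: {s1, s4, s5}
read 0: {s0, s1, s4}
read 0: {s1, s4, s5}
read 0: {s0, s1, s4}
Final reachable set {s0, s1, s4} has 3 states.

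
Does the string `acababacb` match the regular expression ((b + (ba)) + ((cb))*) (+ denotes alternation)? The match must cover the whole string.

Neither (b+(ba)) nor ((cb))* matches acababacb.

no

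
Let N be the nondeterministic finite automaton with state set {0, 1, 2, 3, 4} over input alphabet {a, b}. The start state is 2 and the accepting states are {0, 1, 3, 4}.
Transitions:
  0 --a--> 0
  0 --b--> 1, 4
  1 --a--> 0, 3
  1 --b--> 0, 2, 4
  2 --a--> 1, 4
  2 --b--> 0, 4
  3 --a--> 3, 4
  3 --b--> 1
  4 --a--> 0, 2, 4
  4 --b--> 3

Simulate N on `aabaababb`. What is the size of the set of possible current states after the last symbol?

5

Start: {2}
read a: {1, 4}
read a: {0, 2, 3, 4}
read b: {0, 1, 3, 4}
read a: {0, 2, 3, 4}
read a: {0, 1, 2, 3, 4}
read b: {0, 1, 2, 3, 4}
read a: {0, 1, 2, 3, 4}
read b: {0, 1, 2, 3, 4}
read b: {0, 1, 2, 3, 4}
Final reachable set {0, 1, 2, 3, 4} has 5 states.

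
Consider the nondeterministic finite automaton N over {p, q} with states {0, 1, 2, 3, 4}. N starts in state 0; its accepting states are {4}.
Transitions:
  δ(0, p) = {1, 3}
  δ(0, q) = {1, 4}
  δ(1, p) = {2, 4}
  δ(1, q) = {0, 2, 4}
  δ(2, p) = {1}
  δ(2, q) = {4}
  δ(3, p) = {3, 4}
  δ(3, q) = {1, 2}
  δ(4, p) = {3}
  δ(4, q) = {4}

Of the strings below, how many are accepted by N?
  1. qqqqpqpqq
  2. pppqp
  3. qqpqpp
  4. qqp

3

qqqqpqpqq: accepted
pppqp: accepted
qqpqpp: accepted
qqp: rejected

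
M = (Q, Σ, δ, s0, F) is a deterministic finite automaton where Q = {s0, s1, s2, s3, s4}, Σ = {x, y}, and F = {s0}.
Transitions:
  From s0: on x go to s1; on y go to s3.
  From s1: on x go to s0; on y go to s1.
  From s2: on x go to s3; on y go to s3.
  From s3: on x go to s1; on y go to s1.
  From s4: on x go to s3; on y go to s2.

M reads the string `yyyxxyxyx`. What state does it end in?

s1

s0 --y--> s3
s3 --y--> s1
s1 --y--> s1
s1 --x--> s0
s0 --x--> s1
s1 --y--> s1
s1 --x--> s0
s0 --y--> s3
s3 --x--> s1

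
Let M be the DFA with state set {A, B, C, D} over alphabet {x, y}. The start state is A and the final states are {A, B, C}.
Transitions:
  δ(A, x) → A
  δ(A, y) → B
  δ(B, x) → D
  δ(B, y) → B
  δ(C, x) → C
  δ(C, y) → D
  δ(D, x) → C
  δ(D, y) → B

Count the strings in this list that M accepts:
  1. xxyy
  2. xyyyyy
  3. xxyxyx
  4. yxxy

xxyy: accepted
xyyyyy: accepted
xxyxyx: rejected
yxxy: rejected

2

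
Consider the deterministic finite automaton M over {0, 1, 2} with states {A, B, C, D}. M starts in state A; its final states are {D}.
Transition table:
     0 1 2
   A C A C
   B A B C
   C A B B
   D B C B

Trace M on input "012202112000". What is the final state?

A

A --0--> C
C --1--> B
B --2--> C
C --2--> B
B --0--> A
A --2--> C
C --1--> B
B --1--> B
B --2--> C
C --0--> A
A --0--> C
C --0--> A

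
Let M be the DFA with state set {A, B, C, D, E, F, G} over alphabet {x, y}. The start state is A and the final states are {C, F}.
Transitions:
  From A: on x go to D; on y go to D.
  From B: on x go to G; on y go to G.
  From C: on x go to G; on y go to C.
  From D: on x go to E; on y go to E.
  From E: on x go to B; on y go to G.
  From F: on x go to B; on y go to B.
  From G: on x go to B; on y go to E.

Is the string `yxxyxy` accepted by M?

rejected

A --y--> D
D --x--> E
E --x--> B
B --y--> G
G --x--> B
B --y--> G
End in state G, which is not an accepting state.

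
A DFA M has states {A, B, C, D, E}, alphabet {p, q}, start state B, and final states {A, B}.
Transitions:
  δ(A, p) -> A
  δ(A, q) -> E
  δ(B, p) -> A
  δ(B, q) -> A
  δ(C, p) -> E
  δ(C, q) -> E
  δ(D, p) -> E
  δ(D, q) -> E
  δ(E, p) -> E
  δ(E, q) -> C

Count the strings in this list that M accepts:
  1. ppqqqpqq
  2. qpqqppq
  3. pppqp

ppqqqpqq: rejected
qpqqppq: rejected
pppqp: rejected

0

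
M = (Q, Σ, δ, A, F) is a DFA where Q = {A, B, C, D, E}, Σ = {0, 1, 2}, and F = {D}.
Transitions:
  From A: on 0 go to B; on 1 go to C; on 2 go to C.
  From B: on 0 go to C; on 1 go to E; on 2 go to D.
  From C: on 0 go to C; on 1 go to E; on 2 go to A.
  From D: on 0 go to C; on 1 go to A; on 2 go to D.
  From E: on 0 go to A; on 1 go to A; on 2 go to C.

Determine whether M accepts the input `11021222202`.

accepted

A --1--> C
C --1--> E
E --0--> A
A --2--> C
C --1--> E
E --2--> C
C --2--> A
A --2--> C
C --2--> A
A --0--> B
B --2--> D
End in state D, which is an accepting state.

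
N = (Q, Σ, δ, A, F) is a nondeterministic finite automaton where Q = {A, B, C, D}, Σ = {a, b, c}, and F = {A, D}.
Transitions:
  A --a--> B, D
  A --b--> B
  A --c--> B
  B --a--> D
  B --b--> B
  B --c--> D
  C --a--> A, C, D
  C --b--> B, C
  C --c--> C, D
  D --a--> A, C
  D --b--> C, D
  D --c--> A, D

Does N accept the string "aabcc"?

Start: {A}
read a: {B, D}
read a: {A, C, D}
read b: {B, C, D}
read c: {A, C, D}
read c: {A, B, C, D}
Reachable ∩ accepting = {A, D} — nonempty.

accepted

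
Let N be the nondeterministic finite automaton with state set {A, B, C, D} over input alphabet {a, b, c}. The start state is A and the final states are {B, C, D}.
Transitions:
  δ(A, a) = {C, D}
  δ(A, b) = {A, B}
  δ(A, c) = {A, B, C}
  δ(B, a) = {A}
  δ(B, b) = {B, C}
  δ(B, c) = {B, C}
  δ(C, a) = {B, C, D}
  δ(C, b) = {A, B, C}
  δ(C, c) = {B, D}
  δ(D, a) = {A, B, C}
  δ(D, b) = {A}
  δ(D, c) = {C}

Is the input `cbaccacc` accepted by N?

accepted

Start: {A}
read c: {A, B, C}
read b: {A, B, C}
read a: {A, B, C, D}
read c: {A, B, C, D}
read c: {A, B, C, D}
read a: {A, B, C, D}
read c: {A, B, C, D}
read c: {A, B, C, D}
Reachable ∩ accepting = {B, C, D} — nonempty.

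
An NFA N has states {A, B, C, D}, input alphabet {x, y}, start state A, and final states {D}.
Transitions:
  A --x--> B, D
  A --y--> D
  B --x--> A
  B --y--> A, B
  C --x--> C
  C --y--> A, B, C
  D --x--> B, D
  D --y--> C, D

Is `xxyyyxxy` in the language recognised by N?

accepted

Start: {A}
read x: {B, D}
read x: {A, B, D}
read y: {A, B, C, D}
read y: {A, B, C, D}
read y: {A, B, C, D}
read x: {A, B, C, D}
read x: {A, B, C, D}
read y: {A, B, C, D}
Reachable ∩ accepting = {D} — nonempty.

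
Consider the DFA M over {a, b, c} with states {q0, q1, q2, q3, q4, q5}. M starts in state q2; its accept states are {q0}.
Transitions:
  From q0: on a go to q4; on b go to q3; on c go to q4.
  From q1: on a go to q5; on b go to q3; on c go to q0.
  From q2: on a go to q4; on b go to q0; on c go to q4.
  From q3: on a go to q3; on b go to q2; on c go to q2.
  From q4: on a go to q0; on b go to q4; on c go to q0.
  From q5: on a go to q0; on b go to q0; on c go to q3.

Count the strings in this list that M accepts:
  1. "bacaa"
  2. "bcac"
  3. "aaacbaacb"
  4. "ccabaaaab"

2

"bacaa": accepted
"bcac": rejected
"aaacbaacb": accepted
"ccabaaaab": rejected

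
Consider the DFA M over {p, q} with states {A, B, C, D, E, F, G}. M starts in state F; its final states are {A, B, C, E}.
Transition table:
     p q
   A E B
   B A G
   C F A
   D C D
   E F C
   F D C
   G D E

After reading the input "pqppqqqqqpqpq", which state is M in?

F --p--> D
D --q--> D
D --p--> C
C --p--> F
F --q--> C
C --q--> A
A --q--> B
B --q--> G
G --q--> E
E --p--> F
F --q--> C
C --p--> F
F --q--> C

C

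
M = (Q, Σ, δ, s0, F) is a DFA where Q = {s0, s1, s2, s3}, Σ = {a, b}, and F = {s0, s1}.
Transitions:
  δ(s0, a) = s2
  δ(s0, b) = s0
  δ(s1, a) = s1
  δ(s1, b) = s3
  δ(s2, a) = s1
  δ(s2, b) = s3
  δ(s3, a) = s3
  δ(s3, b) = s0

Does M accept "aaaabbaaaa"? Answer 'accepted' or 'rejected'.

accepted

s0 --a--> s2
s2 --a--> s1
s1 --a--> s1
s1 --a--> s1
s1 --b--> s3
s3 --b--> s0
s0 --a--> s2
s2 --a--> s1
s1 --a--> s1
s1 --a--> s1
End in state s1, which is an accepting state.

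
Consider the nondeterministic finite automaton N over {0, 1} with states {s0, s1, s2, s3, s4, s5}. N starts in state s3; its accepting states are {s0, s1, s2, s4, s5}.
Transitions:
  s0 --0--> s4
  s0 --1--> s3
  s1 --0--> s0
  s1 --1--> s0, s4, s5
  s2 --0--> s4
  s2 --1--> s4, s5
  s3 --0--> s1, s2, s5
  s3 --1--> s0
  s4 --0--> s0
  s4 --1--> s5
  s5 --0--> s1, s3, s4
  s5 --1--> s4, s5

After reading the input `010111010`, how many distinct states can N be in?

Start: {s3}
read 0: {s1, s2, s5}
read 1: {s0, s4, s5}
read 0: {s0, s1, s3, s4}
read 1: {s0, s3, s4, s5}
read 1: {s0, s3, s4, s5}
read 1: {s0, s3, s4, s5}
read 0: {s0, s1, s2, s3, s4, s5}
read 1: {s0, s3, s4, s5}
read 0: {s0, s1, s2, s3, s4, s5}
Final reachable set {s0, s1, s2, s3, s4, s5} has 6 states.

6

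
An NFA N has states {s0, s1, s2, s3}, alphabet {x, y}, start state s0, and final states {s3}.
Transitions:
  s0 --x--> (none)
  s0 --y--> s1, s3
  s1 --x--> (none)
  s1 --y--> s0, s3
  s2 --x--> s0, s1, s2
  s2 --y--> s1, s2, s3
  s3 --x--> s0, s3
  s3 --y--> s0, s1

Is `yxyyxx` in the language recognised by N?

Start: {s0}
read y: {s1, s3}
read x: {s0, s3}
read y: {s0, s1, s3}
read y: {s0, s1, s3}
read x: {s0, s3}
read x: {s0, s3}
Reachable ∩ accepting = {s3} — nonempty.

accepted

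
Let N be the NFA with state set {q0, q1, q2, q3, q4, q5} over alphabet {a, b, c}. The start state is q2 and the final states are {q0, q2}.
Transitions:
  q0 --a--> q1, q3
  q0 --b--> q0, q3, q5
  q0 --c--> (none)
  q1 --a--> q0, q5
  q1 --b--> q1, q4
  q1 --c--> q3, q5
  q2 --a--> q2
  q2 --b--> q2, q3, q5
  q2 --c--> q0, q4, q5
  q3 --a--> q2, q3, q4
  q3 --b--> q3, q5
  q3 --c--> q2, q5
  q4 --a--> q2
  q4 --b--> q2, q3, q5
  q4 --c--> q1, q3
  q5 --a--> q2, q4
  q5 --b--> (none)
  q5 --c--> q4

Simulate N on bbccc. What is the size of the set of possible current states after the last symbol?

5

Start: {q2}
read b: {q2, q3, q5}
read b: {q2, q3, q5}
read c: {q0, q2, q4, q5}
read c: {q0, q1, q3, q4, q5}
read c: {q1, q2, q3, q4, q5}
Final reachable set {q1, q2, q3, q4, q5} has 5 states.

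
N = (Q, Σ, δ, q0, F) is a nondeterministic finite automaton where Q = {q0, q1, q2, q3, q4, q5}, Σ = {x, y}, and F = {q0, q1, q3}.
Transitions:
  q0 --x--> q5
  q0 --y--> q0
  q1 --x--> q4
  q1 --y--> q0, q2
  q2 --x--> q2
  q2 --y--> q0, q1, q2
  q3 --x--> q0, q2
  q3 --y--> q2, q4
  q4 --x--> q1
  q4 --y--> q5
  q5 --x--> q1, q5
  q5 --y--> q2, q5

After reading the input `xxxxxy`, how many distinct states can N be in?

Start: {q0}
read x: {q5}
read x: {q1, q5}
read x: {q1, q4, q5}
read x: {q1, q4, q5}
read x: {q1, q4, q5}
read y: {q0, q2, q5}
Final reachable set {q0, q2, q5} has 3 states.

3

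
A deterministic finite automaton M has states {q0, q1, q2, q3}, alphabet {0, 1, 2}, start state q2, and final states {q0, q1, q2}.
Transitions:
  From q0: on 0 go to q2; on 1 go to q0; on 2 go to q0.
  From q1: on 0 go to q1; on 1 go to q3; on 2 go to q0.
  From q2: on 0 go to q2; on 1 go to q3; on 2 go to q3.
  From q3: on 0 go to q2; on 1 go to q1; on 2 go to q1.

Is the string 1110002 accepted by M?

q2 --1--> q3
q3 --1--> q1
q1 --1--> q3
q3 --0--> q2
q2 --0--> q2
q2 --0--> q2
q2 --2--> q3
End in state q3, which is not an accepting state.

rejected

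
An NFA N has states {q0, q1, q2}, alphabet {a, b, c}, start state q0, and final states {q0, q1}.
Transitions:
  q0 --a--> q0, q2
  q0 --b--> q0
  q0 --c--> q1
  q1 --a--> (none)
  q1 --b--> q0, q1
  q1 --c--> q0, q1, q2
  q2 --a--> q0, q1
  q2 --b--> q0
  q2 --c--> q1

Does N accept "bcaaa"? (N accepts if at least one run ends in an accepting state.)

rejected

Start: {q0}
read b: {q0}
read c: {q1}
read a: {}
The reachable set is empty and stays empty for the remaining 2 symbols.
Reachable ∩ accepting = {} — empty.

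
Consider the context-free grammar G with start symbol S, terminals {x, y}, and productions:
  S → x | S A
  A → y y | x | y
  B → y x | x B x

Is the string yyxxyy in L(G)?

no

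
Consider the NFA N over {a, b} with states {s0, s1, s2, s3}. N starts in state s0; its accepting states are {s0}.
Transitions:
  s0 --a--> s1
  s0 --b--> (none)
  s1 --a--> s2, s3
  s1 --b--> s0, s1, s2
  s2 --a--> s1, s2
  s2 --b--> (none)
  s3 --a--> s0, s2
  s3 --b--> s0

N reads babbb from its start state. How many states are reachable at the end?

0

Start: {s0}
read b: {}
The reachable set is empty and stays empty for the remaining 4 symbols.
Final reachable set {} has 0 states.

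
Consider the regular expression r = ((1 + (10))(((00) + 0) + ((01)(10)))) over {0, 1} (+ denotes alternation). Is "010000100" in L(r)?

no

No split of 010000100 into u·v has (1+(10)) matching u and (((00)+0)+((01)(10))) matching v.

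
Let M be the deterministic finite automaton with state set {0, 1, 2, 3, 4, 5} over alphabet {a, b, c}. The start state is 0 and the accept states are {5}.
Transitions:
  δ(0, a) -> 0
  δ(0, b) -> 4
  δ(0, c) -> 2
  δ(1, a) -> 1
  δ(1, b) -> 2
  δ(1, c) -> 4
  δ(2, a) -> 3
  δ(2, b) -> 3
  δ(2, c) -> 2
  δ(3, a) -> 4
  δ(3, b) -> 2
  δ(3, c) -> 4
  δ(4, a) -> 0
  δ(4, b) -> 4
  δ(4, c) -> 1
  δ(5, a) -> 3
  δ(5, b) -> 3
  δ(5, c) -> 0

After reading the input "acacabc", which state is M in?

0 --a--> 0
0 --c--> 2
2 --a--> 3
3 --c--> 4
4 --a--> 0
0 --b--> 4
4 --c--> 1

1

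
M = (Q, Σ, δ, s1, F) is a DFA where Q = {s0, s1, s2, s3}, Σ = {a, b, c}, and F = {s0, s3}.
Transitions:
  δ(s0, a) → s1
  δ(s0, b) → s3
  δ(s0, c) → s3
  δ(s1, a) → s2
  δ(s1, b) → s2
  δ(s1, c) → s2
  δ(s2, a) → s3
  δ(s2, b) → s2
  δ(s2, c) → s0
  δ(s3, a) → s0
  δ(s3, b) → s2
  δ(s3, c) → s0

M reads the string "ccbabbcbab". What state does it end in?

s1 --c--> s2
s2 --c--> s0
s0 --b--> s3
s3 --a--> s0
s0 --b--> s3
s3 --b--> s2
s2 --c--> s0
s0 --b--> s3
s3 --a--> s0
s0 --b--> s3

s3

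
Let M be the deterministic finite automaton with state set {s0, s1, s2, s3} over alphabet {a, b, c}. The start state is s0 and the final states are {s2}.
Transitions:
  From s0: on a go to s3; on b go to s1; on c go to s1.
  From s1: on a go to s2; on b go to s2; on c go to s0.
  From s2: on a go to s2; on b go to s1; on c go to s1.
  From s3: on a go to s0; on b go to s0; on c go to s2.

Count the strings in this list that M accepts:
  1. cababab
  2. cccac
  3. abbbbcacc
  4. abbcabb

cababab: rejected
cccac: rejected
abbbbcacc: rejected
abbcabb: rejected

0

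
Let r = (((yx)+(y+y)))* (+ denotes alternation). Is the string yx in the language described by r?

Split into 1 piece yx; each matches ((yx)+(y+y)).

yes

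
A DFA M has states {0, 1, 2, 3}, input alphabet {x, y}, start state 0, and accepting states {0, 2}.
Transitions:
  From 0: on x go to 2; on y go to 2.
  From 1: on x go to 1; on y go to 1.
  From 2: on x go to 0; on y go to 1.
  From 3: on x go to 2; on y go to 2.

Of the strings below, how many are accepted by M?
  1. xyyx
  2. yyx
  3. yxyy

xyyx: rejected
yyx: rejected
yxyy: rejected

0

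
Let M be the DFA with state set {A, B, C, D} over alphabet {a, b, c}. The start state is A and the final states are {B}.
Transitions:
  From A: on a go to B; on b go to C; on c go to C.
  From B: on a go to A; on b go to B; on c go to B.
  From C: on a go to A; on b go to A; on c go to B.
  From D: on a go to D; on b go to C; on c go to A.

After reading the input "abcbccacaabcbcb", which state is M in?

A --a--> B
B --b--> B
B --c--> B
B --b--> B
B --c--> B
B --c--> B
B --a--> A
A --c--> C
C --a--> A
A --a--> B
B --b--> B
B --c--> B
B --b--> B
B --c--> B
B --b--> B

B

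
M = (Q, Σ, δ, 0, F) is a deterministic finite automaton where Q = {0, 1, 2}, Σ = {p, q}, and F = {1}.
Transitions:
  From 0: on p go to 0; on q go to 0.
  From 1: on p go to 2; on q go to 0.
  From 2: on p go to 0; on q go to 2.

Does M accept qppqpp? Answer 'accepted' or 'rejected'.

0 --q--> 0
0 --p--> 0
0 --p--> 0
0 --q--> 0
0 --p--> 0
0 --p--> 0
End in state 0, which is not an accepting state.

rejected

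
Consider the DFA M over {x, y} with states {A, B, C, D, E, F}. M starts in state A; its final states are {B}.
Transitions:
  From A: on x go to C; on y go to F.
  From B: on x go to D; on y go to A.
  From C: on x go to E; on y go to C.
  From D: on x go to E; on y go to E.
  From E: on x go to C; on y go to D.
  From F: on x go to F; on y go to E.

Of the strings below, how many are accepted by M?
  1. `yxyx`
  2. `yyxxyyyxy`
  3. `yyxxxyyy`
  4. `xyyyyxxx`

0

`yxyx`: rejected
`yyxxyyyxy`: rejected
`yyxxxyyy`: rejected
`xyyyyxxx`: rejected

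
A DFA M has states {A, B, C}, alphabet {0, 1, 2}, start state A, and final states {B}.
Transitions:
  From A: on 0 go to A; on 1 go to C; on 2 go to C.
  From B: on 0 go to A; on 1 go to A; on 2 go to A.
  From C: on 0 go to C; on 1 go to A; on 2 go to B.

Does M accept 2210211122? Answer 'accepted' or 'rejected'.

accepted

A --2--> C
C --2--> B
B --1--> A
A --0--> A
A --2--> C
C --1--> A
A --1--> C
C --1--> A
A --2--> C
C --2--> B
End in state B, which is an accepting state.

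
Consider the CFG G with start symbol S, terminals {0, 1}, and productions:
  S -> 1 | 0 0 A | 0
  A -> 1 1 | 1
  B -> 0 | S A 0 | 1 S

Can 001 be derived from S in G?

S ⇒ 00A ⇒ 001

yes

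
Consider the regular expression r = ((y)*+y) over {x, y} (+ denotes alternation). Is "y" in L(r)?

yes

The left alternative (y)* matches y.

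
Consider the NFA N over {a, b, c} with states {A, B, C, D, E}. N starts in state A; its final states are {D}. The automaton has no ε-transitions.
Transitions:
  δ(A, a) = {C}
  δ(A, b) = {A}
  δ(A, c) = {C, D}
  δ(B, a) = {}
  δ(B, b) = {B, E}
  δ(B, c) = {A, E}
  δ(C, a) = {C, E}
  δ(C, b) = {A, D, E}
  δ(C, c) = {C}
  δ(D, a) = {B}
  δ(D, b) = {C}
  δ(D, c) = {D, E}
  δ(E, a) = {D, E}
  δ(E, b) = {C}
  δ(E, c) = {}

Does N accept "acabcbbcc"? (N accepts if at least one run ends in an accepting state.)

accepted

Start: {A}
read a: {C}
read c: {C}
read a: {C, E}
read b: {A, C, D, E}
read c: {C, D, E}
read b: {A, C, D, E}
read b: {A, C, D, E}
read c: {C, D, E}
read c: {C, D, E}
Reachable ∩ accepting = {D} — nonempty.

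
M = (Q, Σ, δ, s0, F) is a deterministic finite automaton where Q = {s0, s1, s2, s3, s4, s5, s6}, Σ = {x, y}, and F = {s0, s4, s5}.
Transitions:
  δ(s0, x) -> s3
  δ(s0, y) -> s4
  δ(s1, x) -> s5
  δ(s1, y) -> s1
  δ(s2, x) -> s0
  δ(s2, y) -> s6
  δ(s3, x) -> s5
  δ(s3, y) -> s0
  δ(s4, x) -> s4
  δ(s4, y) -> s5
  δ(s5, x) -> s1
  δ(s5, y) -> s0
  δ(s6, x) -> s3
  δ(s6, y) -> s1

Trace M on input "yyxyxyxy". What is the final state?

s0

s0 --y--> s4
s4 --y--> s5
s5 --x--> s1
s1 --y--> s1
s1 --x--> s5
s5 --y--> s0
s0 --x--> s3
s3 --y--> s0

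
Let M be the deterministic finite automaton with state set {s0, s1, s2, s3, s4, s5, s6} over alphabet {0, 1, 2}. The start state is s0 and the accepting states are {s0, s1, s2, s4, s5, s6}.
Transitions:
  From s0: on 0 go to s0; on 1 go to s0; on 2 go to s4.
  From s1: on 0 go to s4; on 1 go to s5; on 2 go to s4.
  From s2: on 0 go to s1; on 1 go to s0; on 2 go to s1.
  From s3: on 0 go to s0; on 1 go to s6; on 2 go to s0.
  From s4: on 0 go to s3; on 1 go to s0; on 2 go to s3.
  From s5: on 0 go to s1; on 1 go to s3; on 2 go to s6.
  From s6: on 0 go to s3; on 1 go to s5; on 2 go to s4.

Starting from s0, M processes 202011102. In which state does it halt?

s4

s0 --2--> s4
s4 --0--> s3
s3 --2--> s0
s0 --0--> s0
s0 --1--> s0
s0 --1--> s0
s0 --1--> s0
s0 --0--> s0
s0 --2--> s4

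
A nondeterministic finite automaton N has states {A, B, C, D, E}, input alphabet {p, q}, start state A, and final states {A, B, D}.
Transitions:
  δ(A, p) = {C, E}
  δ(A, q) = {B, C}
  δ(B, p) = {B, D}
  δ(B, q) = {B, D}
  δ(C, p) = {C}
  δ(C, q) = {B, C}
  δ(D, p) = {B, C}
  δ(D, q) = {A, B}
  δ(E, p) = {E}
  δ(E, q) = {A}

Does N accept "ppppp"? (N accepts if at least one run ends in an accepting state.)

rejected

Start: {A}
read p: {C, E}
read p: {C, E}
read p: {C, E}
read p: {C, E}
read p: {C, E}
Reachable ∩ accepting = {} — empty.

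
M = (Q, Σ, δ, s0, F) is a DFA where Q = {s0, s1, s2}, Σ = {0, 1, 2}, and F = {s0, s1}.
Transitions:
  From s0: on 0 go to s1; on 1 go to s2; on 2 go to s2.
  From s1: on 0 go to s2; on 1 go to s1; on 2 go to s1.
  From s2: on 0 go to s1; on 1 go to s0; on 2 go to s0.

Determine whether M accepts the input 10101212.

rejected

s0 --1--> s2
s2 --0--> s1
s1 --1--> s1
s1 --0--> s2
s2 --1--> s0
s0 --2--> s2
s2 --1--> s0
s0 --2--> s2
End in state s2, which is not an accepting state.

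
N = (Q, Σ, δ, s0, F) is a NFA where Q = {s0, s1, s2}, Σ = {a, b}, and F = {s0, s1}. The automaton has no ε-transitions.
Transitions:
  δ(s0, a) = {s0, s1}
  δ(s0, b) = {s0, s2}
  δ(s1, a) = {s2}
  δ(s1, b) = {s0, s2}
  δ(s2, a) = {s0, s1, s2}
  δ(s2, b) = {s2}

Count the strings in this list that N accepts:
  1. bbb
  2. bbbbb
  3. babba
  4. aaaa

4

bbb: accepted
bbbbb: accepted
babba: accepted
aaaa: accepted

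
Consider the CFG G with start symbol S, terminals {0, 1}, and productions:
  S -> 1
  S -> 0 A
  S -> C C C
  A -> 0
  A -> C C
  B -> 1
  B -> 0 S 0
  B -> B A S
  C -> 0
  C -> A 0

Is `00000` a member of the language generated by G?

S ⇒ CCC ⇒ 0CC ⇒ 00C ⇒ 00A0 ⇒ 00CC0 ⇒ 000C0 ⇒ 00000

yes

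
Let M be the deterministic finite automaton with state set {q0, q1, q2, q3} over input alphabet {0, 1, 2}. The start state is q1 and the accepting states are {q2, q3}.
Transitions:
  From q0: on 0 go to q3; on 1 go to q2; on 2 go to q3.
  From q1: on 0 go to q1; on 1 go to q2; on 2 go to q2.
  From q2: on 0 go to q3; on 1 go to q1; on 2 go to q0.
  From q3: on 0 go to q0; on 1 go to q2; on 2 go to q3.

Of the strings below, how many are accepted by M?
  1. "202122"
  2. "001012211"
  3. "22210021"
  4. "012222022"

3

"202122": accepted
"001012211": rejected
"22210021": accepted
"012222022": accepted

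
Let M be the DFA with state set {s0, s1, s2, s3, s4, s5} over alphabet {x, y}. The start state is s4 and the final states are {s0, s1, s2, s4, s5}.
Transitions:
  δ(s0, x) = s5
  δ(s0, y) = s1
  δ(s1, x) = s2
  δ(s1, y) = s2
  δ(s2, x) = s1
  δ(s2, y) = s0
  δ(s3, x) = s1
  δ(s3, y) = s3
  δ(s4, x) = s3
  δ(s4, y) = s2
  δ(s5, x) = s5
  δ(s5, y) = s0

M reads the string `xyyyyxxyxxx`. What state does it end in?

s5

s4 --x--> s3
s3 --y--> s3
s3 --y--> s3
s3 --y--> s3
s3 --y--> s3
s3 --x--> s1
s1 --x--> s2
s2 --y--> s0
s0 --x--> s5
s5 --x--> s5
s5 --x--> s5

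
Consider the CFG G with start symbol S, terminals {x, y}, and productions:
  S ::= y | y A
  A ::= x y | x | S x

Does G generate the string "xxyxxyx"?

no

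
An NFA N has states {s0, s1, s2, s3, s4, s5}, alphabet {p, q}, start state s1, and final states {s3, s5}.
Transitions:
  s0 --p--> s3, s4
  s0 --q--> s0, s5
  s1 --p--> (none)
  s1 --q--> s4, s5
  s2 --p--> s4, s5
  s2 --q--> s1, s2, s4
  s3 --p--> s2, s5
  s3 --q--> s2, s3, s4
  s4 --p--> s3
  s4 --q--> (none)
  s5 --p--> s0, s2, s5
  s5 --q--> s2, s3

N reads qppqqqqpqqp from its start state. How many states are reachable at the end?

Start: {s1}
read q: {s4, s5}
read p: {s0, s2, s3, s5}
read p: {s0, s2, s3, s4, s5}
read q: {s0, s1, s2, s3, s4, s5}
read q: {s0, s1, s2, s3, s4, s5}
read q: {s0, s1, s2, s3, s4, s5}
read q: {s0, s1, s2, s3, s4, s5}
read p: {s0, s2, s3, s4, s5}
read q: {s0, s1, s2, s3, s4, s5}
read q: {s0, s1, s2, s3, s4, s5}
read p: {s0, s2, s3, s4, s5}
Final reachable set {s0, s2, s3, s4, s5} has 5 states.

5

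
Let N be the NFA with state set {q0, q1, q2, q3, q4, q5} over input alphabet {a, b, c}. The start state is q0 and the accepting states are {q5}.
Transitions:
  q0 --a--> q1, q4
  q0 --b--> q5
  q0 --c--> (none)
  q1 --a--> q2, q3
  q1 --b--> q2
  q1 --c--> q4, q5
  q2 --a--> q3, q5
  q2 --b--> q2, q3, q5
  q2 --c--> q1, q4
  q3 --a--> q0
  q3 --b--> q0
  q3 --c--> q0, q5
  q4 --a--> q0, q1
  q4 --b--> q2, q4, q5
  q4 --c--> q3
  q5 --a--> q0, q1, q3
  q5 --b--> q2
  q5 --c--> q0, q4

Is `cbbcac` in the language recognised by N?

Start: {q0}
read c: {}
The reachable set is empty and stays empty for the remaining 5 symbols.
Reachable ∩ accepting = {} — empty.

rejected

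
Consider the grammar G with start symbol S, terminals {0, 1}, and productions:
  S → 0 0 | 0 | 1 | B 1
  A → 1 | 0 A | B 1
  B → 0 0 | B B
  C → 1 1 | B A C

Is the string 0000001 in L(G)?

yes

S ⇒ B1 ⇒ BB1 ⇒ 00B1 ⇒ 00BB1 ⇒ 0000B1 ⇒ 0000001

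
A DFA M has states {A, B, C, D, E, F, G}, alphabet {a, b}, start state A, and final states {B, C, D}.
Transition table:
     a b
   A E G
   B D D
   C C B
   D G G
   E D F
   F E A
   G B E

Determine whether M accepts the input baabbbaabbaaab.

A --b--> G
G --a--> B
B --a--> D
D --b--> G
G --b--> E
E --b--> F
F --a--> E
E --a--> D
D --b--> G
G --b--> E
E --a--> D
D --a--> G
G --a--> B
B --b--> D
End in state D, which is an accepting state.

accepted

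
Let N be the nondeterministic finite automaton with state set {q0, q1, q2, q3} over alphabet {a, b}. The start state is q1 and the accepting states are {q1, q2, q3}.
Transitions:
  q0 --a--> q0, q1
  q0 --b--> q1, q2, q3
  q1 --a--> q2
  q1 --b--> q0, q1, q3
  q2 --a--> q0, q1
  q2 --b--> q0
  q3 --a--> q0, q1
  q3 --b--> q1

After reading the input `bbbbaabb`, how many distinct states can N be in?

Start: {q1}
read b: {q0, q1, q3}
read b: {q0, q1, q2, q3}
read b: {q0, q1, q2, q3}
read b: {q0, q1, q2, q3}
read a: {q0, q1, q2}
read a: {q0, q1, q2}
read b: {q0, q1, q2, q3}
read b: {q0, q1, q2, q3}
Final reachable set {q0, q1, q2, q3} has 4 states.

4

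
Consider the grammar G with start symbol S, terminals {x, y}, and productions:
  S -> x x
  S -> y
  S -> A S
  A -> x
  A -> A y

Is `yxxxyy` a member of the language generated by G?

no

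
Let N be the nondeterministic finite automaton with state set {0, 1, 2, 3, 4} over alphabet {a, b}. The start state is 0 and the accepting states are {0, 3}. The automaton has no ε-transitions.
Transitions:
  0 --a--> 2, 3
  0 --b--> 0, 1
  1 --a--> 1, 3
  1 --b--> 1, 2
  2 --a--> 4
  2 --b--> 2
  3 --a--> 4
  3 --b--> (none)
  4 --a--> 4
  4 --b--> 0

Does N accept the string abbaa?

Start: {0}
read a: {2, 3}
read b: {2}
read b: {2}
read a: {4}
read a: {4}
Reachable ∩ accepting = {} — empty.

rejected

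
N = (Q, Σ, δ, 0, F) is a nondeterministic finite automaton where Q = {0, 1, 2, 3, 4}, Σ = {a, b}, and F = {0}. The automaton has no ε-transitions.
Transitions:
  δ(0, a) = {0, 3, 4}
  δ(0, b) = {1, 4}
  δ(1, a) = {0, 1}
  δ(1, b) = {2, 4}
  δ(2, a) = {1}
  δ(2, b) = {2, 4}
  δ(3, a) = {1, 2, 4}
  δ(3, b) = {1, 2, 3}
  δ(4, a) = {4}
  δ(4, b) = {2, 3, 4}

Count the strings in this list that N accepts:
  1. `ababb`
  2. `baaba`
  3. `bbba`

2

`ababb`: rejected
`baaba`: accepted
`bbba`: accepted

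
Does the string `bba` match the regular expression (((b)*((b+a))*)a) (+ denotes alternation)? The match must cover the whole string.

yes

Split as bb·a: ((b)*((b+a))*) matches bb and a matches a.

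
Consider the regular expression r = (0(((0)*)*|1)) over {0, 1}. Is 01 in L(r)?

Split as 0·1: 0 matches 0 and (((0)*)*|1) matches 1.

yes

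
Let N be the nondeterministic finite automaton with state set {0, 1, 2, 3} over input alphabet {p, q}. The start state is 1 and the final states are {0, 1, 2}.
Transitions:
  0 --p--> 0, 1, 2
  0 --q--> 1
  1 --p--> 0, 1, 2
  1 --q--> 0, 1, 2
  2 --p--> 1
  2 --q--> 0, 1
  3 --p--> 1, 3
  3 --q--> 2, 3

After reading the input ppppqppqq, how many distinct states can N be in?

Start: {1}
read p: {0, 1, 2}
read p: {0, 1, 2}
read p: {0, 1, 2}
read p: {0, 1, 2}
read q: {0, 1, 2}
read p: {0, 1, 2}
read p: {0, 1, 2}
read q: {0, 1, 2}
read q: {0, 1, 2}
Final reachable set {0, 1, 2} has 3 states.

3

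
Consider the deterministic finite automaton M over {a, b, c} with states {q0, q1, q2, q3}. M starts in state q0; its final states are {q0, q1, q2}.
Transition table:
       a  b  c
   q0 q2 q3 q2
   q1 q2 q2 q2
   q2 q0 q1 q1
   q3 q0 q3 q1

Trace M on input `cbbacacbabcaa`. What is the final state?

q0 --c--> q2
q2 --b--> q1
q1 --b--> q2
q2 --a--> q0
q0 --c--> q2
q2 --a--> q0
q0 --c--> q2
q2 --b--> q1
q1 --a--> q2
q2 --b--> q1
q1 --c--> q2
q2 --a--> q0
q0 --a--> q2

q2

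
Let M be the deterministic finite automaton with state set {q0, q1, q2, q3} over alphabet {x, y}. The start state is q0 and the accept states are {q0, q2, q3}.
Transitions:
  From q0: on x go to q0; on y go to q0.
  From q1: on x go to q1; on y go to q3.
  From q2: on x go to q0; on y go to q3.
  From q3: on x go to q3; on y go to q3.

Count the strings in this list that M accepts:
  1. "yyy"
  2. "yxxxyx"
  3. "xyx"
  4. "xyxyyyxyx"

4

"yyy": accepted
"yxxxyx": accepted
"xyx": accepted
"xyxyyyxyx": accepted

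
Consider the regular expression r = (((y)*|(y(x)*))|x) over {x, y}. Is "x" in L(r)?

The right alternative x matches x.

yes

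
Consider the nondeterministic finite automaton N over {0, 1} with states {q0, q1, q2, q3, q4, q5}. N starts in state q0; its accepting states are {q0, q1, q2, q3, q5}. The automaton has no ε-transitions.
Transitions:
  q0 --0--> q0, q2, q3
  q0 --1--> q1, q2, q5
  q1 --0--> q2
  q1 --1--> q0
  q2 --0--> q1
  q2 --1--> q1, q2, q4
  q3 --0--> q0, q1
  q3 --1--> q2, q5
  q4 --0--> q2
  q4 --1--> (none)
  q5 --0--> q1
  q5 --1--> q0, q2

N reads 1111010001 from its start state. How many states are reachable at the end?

Start: {q0}
read 1: {q1, q2, q5}
read 1: {q0, q1, q2, q4}
read 1: {q0, q1, q2, q4, q5}
read 1: {q0, q1, q2, q4, q5}
read 0: {q0, q1, q2, q3}
read 1: {q0, q1, q2, q4, q5}
read 0: {q0, q1, q2, q3}
read 0: {q0, q1, q2, q3}
read 0: {q0, q1, q2, q3}
read 1: {q0, q1, q2, q4, q5}
Final reachable set {q0, q1, q2, q4, q5} has 5 states.

5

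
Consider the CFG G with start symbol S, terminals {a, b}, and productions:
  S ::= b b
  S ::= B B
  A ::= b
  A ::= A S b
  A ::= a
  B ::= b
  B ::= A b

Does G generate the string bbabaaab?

no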